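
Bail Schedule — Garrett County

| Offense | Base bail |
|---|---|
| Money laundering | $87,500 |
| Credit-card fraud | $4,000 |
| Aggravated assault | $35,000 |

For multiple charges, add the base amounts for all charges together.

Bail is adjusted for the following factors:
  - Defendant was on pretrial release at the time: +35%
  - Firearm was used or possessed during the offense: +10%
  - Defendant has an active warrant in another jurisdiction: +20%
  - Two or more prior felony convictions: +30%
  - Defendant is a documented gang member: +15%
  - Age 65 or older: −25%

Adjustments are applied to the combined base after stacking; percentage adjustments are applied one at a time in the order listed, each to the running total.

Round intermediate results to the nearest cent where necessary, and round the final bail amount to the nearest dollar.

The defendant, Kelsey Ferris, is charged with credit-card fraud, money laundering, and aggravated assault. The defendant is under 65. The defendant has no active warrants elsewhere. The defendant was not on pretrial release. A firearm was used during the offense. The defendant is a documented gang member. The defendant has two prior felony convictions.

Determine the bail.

$208,029

Base amounts from the schedule: credit-card fraud $4,000; money laundering $87,500; aggravated assault $35,000.
Stacking rule: sum of all bases. $4,000 + $87,500 + $35,000 = $126,500.
Firearm was used or possessed during the offense (+10%): $126,500 × 1.1 = $139,150.
Two or more prior felony convictions (+30%): $139,150 × 1.3 = $180,895.
Defendant is a documented gang member (+15%): $180,895 × 1.15 = $208,029.25.
Rounded to the nearest dollar: $208,029.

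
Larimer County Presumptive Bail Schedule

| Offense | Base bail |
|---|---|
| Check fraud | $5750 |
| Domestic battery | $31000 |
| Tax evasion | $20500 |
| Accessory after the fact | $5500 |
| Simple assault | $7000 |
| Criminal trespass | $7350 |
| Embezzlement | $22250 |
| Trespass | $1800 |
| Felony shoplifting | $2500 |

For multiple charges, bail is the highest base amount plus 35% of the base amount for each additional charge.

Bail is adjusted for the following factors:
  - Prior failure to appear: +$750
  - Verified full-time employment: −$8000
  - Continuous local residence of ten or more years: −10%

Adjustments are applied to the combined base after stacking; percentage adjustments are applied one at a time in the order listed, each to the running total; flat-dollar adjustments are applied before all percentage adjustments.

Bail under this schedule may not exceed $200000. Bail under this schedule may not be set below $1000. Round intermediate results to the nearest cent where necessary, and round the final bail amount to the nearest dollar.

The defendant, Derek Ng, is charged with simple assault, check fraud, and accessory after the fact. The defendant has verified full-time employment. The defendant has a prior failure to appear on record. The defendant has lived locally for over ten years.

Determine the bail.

Base amounts from the schedule: simple assault $7000; check fraud $5750; accessory after the fact $5500.
Stacking rule: highest base plus 35% of each additional charge. Highest is simple assault at $7000. Additional: $5750 × 35% = $2012.50; $5500 × 35% = $1925. Combined base = $7000 + $3937.50 = $10937.50.
Prior failure to appear (+$750 flat): $10937.50 + $750 = $11687.50.
Verified full-time employment (−$8000 flat): $11687.50 − $8000 = $3687.50.
Continuous local residence of ten or more years (−10%): $3687.50 × 0.9 = $3318.75.
$3318.75 is within the $200000 maximum.
$3318.75 is at or above the $1000 minimum.
Rounded to the nearest dollar: $3319.

$3319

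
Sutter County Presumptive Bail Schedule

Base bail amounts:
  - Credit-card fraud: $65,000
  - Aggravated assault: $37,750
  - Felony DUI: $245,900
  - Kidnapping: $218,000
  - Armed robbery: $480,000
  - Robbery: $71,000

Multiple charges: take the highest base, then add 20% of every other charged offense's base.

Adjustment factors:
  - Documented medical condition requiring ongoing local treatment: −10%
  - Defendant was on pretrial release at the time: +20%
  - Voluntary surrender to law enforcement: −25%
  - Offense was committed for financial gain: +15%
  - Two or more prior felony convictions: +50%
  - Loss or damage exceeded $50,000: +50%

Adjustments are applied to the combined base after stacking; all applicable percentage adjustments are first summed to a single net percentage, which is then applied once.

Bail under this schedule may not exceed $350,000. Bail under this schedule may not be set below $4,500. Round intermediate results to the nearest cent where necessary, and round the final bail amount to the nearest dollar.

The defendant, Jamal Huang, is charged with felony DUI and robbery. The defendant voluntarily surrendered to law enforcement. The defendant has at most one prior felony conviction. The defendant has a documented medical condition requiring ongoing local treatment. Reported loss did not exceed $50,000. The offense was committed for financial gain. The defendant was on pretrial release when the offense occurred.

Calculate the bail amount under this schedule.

Base amounts from the schedule: felony DUI $245,900; robbery $71,000.
Stacking rule: highest base plus 20% of each additional charge. Highest is felony DUI at $245,900. Additional: $71,000 × 20% = $14,200. Combined base = $245,900 + $14,200 = $260,100.
Net percentage adjustment: −10% +20% −25% +15% = +0%. $260,100 × 1 = $260,100.
$260,100 is within the $350,000 maximum.
$260,100 is at or above the $4,500 minimum.

$260,100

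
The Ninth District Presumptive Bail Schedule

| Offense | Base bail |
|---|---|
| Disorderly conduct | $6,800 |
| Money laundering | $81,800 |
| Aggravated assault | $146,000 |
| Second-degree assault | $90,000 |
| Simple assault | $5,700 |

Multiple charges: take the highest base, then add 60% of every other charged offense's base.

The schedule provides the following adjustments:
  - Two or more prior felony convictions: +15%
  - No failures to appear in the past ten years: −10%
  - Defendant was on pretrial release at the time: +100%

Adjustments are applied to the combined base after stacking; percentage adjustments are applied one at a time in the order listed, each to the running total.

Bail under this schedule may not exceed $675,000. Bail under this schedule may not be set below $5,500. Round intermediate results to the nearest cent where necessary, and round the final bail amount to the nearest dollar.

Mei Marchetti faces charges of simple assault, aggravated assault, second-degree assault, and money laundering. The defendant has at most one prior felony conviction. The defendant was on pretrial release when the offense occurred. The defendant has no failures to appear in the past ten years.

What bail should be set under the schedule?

Base amounts from the schedule: simple assault $5,700; aggravated assault $146,000; second-degree assault $90,000; money laundering $81,800.
Stacking rule: highest base plus 60% of each additional charge. Highest is aggravated assault at $146,000. Additional: $5,700 × 60% = $3,420; $90,000 × 60% = $54,000; $81,800 × 60% = $49,080. Combined base = $146,000 + $106,500 = $252,500.
No failures to appear in the past ten years (−10%): $252,500 × 0.9 = $227,250.
Defendant was on pretrial release at the time (+100%): $227,250 × 2 = $454,500.
$454,500 is within the $675,000 maximum.
$454,500 is at or above the $5,500 minimum.

$454,500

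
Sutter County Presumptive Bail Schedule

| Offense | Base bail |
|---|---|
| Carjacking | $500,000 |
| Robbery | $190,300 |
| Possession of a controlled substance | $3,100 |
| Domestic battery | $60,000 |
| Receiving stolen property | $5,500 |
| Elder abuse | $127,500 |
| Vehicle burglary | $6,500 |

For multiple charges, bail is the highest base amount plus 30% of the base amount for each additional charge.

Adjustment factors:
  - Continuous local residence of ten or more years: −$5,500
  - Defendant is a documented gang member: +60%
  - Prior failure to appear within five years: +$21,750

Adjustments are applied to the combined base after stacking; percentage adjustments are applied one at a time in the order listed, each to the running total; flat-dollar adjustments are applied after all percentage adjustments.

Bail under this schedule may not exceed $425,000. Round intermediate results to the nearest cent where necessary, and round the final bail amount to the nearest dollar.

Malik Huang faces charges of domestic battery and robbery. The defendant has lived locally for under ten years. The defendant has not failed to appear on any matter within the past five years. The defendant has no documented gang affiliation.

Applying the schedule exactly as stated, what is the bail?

Base amounts from the schedule: domestic battery $60,000; robbery $190,300.
Stacking rule: highest base plus 30% of each additional charge. Highest is robbery at $190,300. Additional: $60,000 × 30% = $18,000. Combined base = $190,300 + $18,000 = $208,300.
No adjustment factors apply to this defendant.
$208,300 is within the $425,000 maximum.

$208,300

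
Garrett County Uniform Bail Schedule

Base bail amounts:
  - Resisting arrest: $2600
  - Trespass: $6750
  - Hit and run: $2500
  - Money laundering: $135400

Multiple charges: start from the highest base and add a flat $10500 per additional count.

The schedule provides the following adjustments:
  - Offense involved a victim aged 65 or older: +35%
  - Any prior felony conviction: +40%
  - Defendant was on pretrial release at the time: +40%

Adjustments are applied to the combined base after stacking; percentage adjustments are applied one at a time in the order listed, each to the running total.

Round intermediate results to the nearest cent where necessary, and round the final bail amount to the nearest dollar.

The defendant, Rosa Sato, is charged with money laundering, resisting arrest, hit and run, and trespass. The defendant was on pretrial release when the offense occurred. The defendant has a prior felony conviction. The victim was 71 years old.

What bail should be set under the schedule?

$441617

Base amounts from the schedule: money laundering $135400; resisting arrest $2600; hit and run $2500; trespass $6750.
Stacking rule: highest base plus $10500 per additional charge. Highest is money laundering at $135400; 3 additional charges → +$31500. Combined base = $166900.
Offense involved a victim aged 65 or older (+35%): $166900 × 1.35 = $225315.
Any prior felony conviction (+40%): $225315 × 1.4 = $315441.
Defendant was on pretrial release at the time (+40%): $315441 × 1.4 = $441617.40.
Rounded to the nearest dollar: $441617.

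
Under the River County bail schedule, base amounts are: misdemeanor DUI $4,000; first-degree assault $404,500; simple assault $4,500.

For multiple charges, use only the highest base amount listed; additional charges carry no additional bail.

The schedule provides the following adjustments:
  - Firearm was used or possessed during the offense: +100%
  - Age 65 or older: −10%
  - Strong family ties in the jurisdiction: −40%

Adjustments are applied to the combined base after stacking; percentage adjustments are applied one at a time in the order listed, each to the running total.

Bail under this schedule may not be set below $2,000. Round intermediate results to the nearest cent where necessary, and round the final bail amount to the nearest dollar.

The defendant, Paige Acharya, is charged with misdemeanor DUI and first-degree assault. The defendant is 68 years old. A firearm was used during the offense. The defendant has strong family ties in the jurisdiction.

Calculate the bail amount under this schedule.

$436,860

Base amounts from the schedule: misdemeanor DUI $4,000; first-degree assault $404,500.
Stacking rule: use the highest base only. Highest is first-degree assault at $404,500. Combined base = $404,500.
Firearm was used or possessed during the offense (+100%): $404,500 × 2 = $809,000.
Age 65 or older (−10%): $809,000 × 0.9 = $728,100.
Strong family ties in the jurisdiction (−40%): $728,100 × 0.6 = $436,860.
$436,860 is at or above the $2,000 minimum.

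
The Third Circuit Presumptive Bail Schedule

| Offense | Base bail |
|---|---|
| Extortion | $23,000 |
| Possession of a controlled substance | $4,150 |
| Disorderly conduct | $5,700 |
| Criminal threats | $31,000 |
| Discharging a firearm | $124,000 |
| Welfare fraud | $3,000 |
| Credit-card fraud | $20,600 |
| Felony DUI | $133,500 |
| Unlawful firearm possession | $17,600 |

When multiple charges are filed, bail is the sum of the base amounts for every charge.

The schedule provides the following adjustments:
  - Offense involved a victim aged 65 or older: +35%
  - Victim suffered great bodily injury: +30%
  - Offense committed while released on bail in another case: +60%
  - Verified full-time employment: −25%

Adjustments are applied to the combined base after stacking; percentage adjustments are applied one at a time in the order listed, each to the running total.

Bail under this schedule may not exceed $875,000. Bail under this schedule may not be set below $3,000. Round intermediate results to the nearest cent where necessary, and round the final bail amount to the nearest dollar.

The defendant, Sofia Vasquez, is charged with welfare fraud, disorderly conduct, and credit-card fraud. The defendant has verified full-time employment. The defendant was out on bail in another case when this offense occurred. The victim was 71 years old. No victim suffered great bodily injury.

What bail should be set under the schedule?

Base amounts from the schedule: welfare fraud $3,000; disorderly conduct $5,700; credit-card fraud $20,600.
Stacking rule: sum of all bases. $3,000 + $5,700 + $20,600 = $29,300.
Offense involved a victim aged 65 or older (+35%): $29,300 × 1.35 = $39,555.
Offense committed while released on bail in another case (+60%): $39,555 × 1.6 = $63,288.
Verified full-time employment (−25%): $63,288 × 0.75 = $47,466.
$47,466 is within the $875,000 maximum.
$47,466 is at or above the $3,000 minimum.

$47,466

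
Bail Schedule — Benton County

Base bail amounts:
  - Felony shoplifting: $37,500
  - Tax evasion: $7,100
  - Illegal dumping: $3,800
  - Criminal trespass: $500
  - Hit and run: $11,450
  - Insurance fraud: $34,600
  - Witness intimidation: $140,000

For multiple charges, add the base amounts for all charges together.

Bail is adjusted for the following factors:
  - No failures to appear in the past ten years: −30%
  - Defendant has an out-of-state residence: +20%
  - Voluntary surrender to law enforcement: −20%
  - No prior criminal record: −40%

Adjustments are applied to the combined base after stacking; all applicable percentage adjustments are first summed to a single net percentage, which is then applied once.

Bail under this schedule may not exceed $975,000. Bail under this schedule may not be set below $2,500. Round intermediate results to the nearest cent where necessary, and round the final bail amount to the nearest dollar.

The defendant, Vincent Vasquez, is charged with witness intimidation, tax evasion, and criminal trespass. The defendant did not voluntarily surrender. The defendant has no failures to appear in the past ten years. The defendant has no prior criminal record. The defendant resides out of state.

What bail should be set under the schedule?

$73,800

Base amounts from the schedule: witness intimidation $140,000; tax evasion $7,100; criminal trespass $500.
Stacking rule: sum of all bases. $140,000 + $7,100 + $500 = $147,600.
Net percentage adjustment: −30% +20% −40% = −50%. $147,600 × 0.5 = $73,800.
$73,800 is within the $975,000 maximum.
$73,800 is at or above the $2,500 minimum.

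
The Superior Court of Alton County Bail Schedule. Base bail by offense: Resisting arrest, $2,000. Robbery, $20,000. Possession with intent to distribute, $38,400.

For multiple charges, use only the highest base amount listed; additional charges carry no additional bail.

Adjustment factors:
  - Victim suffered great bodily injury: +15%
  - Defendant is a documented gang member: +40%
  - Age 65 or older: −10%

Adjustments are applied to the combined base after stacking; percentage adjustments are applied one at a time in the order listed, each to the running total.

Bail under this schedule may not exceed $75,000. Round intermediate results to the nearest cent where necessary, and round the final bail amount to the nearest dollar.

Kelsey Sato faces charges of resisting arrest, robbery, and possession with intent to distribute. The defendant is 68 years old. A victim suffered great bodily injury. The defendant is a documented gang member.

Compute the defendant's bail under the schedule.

Base amounts from the schedule: resisting arrest $2,000; robbery $20,000; possession with intent to distribute $38,400.
Stacking rule: use the highest base only. Highest is possession with intent to distribute at $38,400. Combined base = $38,400.
Victim suffered great bodily injury (+15%): $38,400 × 1.15 = $44,160.
Defendant is a documented gang member (+40%): $44,160 × 1.4 = $61,824.
Age 65 or older (−10%): $61,824 × 0.9 = $55,641.60.
$55,641.60 is within the $75,000 maximum.
Rounded to the nearest dollar: $55,642.

$55,642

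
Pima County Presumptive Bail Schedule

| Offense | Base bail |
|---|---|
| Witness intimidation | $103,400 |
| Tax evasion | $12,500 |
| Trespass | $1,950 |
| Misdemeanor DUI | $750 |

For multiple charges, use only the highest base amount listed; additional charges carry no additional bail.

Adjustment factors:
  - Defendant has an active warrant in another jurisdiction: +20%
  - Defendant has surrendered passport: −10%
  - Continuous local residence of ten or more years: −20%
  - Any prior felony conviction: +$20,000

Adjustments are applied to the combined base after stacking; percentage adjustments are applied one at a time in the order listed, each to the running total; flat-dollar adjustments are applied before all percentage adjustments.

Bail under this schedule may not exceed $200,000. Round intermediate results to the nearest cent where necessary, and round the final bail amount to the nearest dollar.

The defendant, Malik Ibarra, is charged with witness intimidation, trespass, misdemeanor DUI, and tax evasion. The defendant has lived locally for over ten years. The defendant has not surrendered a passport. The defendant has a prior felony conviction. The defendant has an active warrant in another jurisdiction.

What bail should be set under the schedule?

Base amounts from the schedule: witness intimidation $103,400; trespass $1,950; misdemeanor DUI $750; tax evasion $12,500.
Stacking rule: use the highest base only. Highest is witness intimidation at $103,400. Combined base = $103,400.
Any prior felony conviction (+$20,000 flat): $103,400 + $20,000 = $123,400.
Defendant has an active warrant in another jurisdiction (+20%): $123,400 × 1.2 = $148,080.
Continuous local residence of ten or more years (−20%): $148,080 × 0.8 = $118,464.
$118,464 is within the $200,000 maximum.

$118,464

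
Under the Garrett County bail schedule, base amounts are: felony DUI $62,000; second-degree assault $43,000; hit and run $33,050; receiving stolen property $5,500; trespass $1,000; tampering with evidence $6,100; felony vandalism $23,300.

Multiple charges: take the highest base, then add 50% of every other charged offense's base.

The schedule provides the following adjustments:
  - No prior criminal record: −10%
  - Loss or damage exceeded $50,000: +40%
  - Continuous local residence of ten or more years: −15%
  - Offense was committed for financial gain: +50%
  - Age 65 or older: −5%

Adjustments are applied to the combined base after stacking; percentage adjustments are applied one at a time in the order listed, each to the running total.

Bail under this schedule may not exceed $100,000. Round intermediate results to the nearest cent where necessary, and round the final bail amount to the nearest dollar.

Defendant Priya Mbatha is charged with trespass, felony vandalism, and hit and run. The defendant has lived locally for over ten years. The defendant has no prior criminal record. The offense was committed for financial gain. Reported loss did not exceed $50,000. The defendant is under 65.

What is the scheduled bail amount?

$51,867

Base amounts from the schedule: trespass $1,000; felony vandalism $23,300; hit and run $33,050.
Stacking rule: highest base plus 50% of each additional charge. Highest is hit and run at $33,050. Additional: $1,000 × 50% = $500; $23,300 × 50% = $11,650. Combined base = $33,050 + $12,150 = $45,200.
No prior criminal record (−10%): $45,200 × 0.9 = $40,680.
Continuous local residence of ten or more years (−15%): $40,680 × 0.85 = $34,578.
Offense was committed for financial gain (+50%): $34,578 × 1.5 = $51,867.
$51,867 is within the $100,000 maximum.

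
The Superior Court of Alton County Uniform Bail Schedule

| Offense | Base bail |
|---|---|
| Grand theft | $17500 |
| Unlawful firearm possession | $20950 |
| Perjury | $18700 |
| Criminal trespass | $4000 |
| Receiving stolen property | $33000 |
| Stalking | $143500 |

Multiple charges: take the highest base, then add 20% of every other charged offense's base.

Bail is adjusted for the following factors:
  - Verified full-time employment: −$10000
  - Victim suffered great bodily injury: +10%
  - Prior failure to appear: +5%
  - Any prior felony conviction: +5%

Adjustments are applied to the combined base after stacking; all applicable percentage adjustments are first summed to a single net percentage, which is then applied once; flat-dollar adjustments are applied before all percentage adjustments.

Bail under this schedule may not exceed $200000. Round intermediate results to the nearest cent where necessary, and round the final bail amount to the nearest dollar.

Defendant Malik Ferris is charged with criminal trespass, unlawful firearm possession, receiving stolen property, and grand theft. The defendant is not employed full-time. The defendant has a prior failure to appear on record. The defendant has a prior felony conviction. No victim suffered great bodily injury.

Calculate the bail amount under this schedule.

Base amounts from the schedule: criminal trespass $4000; unlawful firearm possession $20950; receiving stolen property $33000; grand theft $17500.
Stacking rule: highest base plus 20% of each additional charge. Highest is receiving stolen property at $33000. Additional: $4000 × 20% = $800; $20950 × 20% = $4190; $17500 × 20% = $3500. Combined base = $33000 + $8490 = $41490.
Net percentage adjustment: +5% +5% = +10%. $41490 × 1.1 = $45639.
$45639 is within the $200000 maximum.

$45639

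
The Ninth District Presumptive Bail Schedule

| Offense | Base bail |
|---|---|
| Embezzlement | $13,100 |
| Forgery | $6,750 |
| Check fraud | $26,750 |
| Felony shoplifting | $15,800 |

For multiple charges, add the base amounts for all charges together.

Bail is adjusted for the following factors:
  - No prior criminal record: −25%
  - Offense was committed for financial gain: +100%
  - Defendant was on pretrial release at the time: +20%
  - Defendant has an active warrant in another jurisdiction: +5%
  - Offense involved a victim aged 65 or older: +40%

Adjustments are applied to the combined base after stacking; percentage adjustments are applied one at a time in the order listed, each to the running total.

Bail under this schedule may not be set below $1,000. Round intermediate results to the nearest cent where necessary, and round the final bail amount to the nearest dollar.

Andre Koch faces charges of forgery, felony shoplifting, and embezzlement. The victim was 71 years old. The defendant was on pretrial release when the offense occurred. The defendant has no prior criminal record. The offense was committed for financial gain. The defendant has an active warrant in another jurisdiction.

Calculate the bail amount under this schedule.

Base amounts from the schedule: forgery $6,750; felony shoplifting $15,800; embezzlement $13,100.
Stacking rule: sum of all bases. $6,750 + $15,800 + $13,100 = $35,650.
No prior criminal record (−25%): $35,650 × 0.75 = $26,737.50.
Offense was committed for financial gain (+100%): $26,737.50 × 2 = $53,475.
Defendant was on pretrial release at the time (+20%): $53,475 × 1.2 = $64,170.
Defendant has an active warrant in another jurisdiction (+5%): $64,170 × 1.05 = $67,378.50.
Offense involved a victim aged 65 or older (+40%): $67,378.50 × 1.4 = $94,329.90.
$94,329.90 is at or above the $1,000 minimum.
Rounded to the nearest dollar: $94,330.

$94,330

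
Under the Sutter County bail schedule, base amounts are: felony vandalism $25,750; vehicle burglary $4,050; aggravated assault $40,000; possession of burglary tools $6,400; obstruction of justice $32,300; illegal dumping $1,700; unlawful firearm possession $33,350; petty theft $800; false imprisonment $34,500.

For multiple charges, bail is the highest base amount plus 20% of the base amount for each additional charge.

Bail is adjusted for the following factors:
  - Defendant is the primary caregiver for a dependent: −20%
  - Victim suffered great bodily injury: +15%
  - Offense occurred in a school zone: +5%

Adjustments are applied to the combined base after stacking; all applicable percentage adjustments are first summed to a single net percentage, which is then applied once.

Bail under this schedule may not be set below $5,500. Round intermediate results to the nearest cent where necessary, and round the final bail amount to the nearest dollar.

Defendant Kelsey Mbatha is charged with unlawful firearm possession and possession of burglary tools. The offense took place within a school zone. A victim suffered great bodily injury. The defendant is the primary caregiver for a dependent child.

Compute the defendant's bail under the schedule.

$34,630

Base amounts from the schedule: unlawful firearm possession $33,350; possession of burglary tools $6,400.
Stacking rule: highest base plus 20% of each additional charge. Highest is unlawful firearm possession at $33,350. Additional: $6,400 × 20% = $1,280. Combined base = $33,350 + $1,280 = $34,630.
Net percentage adjustment: −20% +15% +5% = +0%. $34,630 × 1 = $34,630.
$34,630 is at or above the $5,500 minimum.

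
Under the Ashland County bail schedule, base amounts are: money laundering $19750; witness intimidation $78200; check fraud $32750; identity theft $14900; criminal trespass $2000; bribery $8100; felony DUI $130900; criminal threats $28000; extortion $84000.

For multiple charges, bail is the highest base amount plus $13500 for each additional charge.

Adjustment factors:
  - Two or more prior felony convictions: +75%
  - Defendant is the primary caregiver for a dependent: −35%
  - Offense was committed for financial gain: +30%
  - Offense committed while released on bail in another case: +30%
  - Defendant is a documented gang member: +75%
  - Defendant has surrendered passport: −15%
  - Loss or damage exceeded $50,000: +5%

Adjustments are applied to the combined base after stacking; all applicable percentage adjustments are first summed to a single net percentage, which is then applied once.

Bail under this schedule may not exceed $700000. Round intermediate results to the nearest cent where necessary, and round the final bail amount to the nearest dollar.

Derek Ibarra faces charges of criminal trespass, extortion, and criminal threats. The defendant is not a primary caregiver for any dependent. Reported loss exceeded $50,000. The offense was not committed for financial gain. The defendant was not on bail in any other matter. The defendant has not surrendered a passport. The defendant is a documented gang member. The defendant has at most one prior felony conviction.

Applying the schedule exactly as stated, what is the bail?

$199800

Base amounts from the schedule: criminal trespass $2000; extortion $84000; criminal threats $28000.
Stacking rule: highest base plus $13500 per additional charge. Highest is extortion at $84000; 2 additional charges → +$27000. Combined base = $111000.
Net percentage adjustment: +75% +5% = +80%. $111000 × 1.8 = $199800.
$199800 is within the $700000 maximum.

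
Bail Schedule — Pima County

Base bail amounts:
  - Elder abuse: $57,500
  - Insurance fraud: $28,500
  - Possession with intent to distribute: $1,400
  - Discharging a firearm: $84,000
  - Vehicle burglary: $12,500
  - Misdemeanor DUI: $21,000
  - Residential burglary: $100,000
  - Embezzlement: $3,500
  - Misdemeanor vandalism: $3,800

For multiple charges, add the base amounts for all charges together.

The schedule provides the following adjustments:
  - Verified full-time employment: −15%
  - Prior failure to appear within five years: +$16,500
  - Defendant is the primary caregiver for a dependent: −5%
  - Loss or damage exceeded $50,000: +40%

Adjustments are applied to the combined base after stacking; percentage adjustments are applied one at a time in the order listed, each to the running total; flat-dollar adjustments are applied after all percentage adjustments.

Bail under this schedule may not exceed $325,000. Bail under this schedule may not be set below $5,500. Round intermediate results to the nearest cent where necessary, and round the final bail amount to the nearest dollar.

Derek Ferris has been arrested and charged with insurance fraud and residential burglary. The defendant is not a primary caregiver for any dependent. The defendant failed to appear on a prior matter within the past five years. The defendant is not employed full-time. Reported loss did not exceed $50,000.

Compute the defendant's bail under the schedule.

Base amounts from the schedule: insurance fraud $28,500; residential burglary $100,000.
Stacking rule: sum of all bases. $28,500 + $100,000 = $128,500.
Prior failure to appear within five years (+$16,500 flat): $128,500 + $16,500 = $145,000.
$145,000 is within the $325,000 maximum.
$145,000 is at or above the $5,500 minimum.

$145,000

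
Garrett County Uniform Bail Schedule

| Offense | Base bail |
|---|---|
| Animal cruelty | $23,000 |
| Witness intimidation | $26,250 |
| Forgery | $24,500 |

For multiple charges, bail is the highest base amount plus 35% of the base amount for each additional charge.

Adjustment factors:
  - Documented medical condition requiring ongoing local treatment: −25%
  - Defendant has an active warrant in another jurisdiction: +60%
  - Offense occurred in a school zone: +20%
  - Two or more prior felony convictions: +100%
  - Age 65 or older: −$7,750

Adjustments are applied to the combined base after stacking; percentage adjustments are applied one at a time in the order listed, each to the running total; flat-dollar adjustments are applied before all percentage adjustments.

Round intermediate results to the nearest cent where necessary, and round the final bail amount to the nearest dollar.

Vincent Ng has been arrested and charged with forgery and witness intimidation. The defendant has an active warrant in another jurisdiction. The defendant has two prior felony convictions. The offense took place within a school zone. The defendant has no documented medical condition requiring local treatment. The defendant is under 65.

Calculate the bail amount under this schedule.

$133,728

Base amounts from the schedule: forgery $24,500; witness intimidation $26,250.
Stacking rule: highest base plus 35% of each additional charge. Highest is witness intimidation at $26,250. Additional: $24,500 × 35% = $8,575. Combined base = $26,250 + $8,575 = $34,825.
Defendant has an active warrant in another jurisdiction (+60%): $34,825 × 1.6 = $55,720.
Offense occurred in a school zone (+20%): $55,720 × 1.2 = $66,864.
Two or more prior felony convictions (+100%): $66,864 × 2 = $133,728.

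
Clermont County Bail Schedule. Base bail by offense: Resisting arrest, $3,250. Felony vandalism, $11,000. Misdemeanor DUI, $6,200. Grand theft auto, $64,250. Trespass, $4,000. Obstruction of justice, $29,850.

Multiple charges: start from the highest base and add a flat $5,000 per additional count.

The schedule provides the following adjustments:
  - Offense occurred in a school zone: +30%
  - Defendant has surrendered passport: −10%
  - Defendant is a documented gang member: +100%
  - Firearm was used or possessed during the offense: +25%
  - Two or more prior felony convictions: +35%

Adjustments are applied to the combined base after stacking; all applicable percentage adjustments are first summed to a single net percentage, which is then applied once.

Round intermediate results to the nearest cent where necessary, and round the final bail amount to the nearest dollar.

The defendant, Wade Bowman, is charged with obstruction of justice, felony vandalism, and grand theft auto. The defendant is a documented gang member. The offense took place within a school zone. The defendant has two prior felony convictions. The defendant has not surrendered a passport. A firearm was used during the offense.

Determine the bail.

$215,325

Base amounts from the schedule: obstruction of justice $29,850; felony vandalism $11,000; grand theft auto $64,250.
Stacking rule: highest base plus $5,000 per additional charge. Highest is grand theft auto at $64,250; 2 additional charges → +$10,000. Combined base = $74,250.
Net percentage adjustment: +30% +100% +25% +35% = +190%. $74,250 × 2.9 = $215,325.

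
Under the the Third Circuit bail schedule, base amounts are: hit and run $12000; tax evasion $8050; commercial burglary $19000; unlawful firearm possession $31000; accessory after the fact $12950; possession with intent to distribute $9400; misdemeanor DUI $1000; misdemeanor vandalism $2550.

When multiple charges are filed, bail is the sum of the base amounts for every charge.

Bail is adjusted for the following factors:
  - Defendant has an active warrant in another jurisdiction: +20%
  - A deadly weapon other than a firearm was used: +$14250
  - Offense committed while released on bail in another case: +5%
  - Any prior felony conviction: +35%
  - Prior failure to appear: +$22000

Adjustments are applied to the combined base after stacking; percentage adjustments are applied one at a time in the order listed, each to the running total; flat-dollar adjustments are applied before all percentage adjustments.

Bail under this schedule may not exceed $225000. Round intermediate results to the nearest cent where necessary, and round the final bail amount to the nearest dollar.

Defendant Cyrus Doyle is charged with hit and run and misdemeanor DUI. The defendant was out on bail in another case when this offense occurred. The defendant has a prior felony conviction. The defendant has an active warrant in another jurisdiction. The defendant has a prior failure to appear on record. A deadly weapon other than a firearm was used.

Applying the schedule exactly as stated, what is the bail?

$83774

Base amounts from the schedule: hit and run $12000; misdemeanor DUI $1000.
Stacking rule: sum of all bases. $12000 + $1000 = $13000.
A deadly weapon other than a firearm was used (+$14250 flat): $13000 + $14250 = $27250.
Prior failure to appear (+$22000 flat): $27250 + $22000 = $49250.
Defendant has an active warrant in another jurisdiction (+20%): $49250 × 1.2 = $59100.
Offense committed while released on bail in another case (+5%): $59100 × 1.05 = $62055.
Any prior felony conviction (+35%): $62055 × 1.35 = $83774.25.
$83774.25 is within the $225000 maximum.
Rounded to the nearest dollar: $83774.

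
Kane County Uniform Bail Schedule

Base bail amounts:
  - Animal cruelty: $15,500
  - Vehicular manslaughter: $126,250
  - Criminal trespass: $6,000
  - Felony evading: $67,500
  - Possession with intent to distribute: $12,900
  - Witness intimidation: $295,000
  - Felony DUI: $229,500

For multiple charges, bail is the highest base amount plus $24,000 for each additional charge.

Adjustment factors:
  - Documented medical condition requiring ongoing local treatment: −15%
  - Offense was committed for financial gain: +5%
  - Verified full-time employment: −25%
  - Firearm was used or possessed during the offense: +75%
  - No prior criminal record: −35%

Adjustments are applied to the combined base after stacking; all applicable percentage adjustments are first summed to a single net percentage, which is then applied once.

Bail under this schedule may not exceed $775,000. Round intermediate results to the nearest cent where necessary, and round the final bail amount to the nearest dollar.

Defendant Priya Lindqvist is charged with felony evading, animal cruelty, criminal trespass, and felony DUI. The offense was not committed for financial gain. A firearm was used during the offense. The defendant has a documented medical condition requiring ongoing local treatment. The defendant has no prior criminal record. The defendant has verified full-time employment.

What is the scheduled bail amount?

$301,500

Base amounts from the schedule: felony evading $67,500; animal cruelty $15,500; criminal trespass $6,000; felony DUI $229,500.
Stacking rule: highest base plus $24,000 per additional charge. Highest is felony DUI at $229,500; 3 additional charges → +$72,000. Combined base = $301,500.
Net percentage adjustment: −15% −25% +75% −35% = +0%. $301,500 × 1 = $301,500.
$301,500 is within the $775,000 maximum.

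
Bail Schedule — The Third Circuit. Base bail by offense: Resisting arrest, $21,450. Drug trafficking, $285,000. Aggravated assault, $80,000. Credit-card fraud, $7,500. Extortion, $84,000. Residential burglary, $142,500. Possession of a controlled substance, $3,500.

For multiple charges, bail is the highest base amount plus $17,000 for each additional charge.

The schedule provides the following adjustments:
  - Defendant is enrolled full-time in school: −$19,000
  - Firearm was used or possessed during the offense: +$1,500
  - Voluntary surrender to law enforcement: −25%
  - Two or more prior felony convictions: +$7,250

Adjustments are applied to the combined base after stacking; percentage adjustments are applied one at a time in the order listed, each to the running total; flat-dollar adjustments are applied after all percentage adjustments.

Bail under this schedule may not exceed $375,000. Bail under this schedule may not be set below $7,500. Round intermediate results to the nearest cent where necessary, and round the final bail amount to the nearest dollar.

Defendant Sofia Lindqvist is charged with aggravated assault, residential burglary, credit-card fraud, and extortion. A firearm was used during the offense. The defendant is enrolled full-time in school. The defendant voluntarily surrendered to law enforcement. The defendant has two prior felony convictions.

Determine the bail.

$134,875

Base amounts from the schedule: aggravated assault $80,000; residential burglary $142,500; credit-card fraud $7,500; extortion $84,000.
Stacking rule: highest base plus $17,000 per additional charge. Highest is residential burglary at $142,500; 3 additional charges → +$51,000. Combined base = $193,500.
Voluntary surrender to law enforcement (−25%): $193,500 × 0.75 = $145,125.
Defendant is enrolled full-time in school (−$19,000 flat): $145,125 − $19,000 = $126,125.
Firearm was used or possessed during the offense (+$1,500 flat): $126,125 + $1,500 = $127,625.
Two or more prior felony convictions (+$7,250 flat): $127,625 + $7,250 = $134,875.
$134,875 is within the $375,000 maximum.
$134,875 is at or above the $7,500 minimum.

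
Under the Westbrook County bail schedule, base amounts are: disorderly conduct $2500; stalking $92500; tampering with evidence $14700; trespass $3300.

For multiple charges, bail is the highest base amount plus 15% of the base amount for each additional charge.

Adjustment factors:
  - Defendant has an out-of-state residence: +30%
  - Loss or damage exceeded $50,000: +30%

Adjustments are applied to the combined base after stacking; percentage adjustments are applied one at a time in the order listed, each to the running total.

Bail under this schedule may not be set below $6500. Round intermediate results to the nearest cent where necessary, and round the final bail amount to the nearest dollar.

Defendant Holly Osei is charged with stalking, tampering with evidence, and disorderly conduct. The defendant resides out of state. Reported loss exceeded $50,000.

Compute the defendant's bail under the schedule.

$160685

Base amounts from the schedule: stalking $92500; tampering with evidence $14700; disorderly conduct $2500.
Stacking rule: highest base plus 15% of each additional charge. Highest is stalking at $92500. Additional: $14700 × 15% = $2205; $2500 × 15% = $375. Combined base = $92500 + $2580 = $95080.
Defendant has an out-of-state residence (+30%): $95080 × 1.3 = $123604.
Loss or damage exceeded $50,000 (+30%): $123604 × 1.3 = $160685.20.
$160685.20 is at or above the $6500 minimum.
Rounded to the nearest dollar: $160685.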